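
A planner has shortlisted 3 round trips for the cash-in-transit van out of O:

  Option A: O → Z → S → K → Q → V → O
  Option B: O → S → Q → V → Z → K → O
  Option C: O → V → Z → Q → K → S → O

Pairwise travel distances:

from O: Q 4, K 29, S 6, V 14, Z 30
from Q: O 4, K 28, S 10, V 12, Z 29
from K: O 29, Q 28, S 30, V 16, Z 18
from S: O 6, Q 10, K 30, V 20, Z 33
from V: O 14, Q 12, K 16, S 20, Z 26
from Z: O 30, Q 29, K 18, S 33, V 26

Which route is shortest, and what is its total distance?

Shortest is Option B, total 101.

Option A: 30 + 33 + 30 + 28 + 12 + 14 = 147
Option B: 6 + 10 + 12 + 26 + 18 + 29 = 101
Option C: 14 + 26 + 29 + 28 + 30 + 6 = 133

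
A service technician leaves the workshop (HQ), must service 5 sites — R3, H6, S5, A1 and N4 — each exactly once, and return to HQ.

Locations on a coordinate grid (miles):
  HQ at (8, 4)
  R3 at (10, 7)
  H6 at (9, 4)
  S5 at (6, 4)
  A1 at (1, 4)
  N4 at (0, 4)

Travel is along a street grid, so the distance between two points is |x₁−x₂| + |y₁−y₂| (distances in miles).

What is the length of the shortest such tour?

With 5 stops there are 5!/2 = 60 distinct round trips (a route and its reverse cost the same).
HQ→R3→H6→S5→A1→N4→HQ: 5+4+3+5+1+8 = 26
HQ→R3→H6→S5→N4→A1→HQ: 5+4+3+6+1+7 = 26
HQ→R3→H6→A1→S5→N4→HQ: 5+4+8+5+6+8 = 36
HQ→R3→H6→A1→N4→S5→HQ: 5+4+8+1+6+2 = 26
HQ→R3→H6→N4→S5→A1→HQ: 5+4+9+6+5+7 = 36
HQ→R3→H6→N4→A1→S5→HQ: 5+4+9+1+5+2 = 26
HQ→R3→S5→H6→A1→N4→HQ: 5+7+3+8+1+8 = 32
HQ→R3→S5→H6→N4→A1→HQ: 5+7+3+9+1+7 = 32
HQ→R3→S5→A1→H6→N4→HQ: 5+7+5+8+9+8 = 42
HQ→R3→S5→A1→N4→H6→HQ: 5+7+5+1+9+1 = 28
HQ→R3→S5→N4→H6→A1→HQ: 5+7+6+9+8+7 = 42
HQ→R3→S5→N4→A1→H6→HQ: 5+7+6+1+8+1 = 28
HQ→R3→A1→H6→S5→N4→HQ: 5+12+8+3+6+8 = 42
HQ→R3→A1→H6→N4→S5→HQ: 5+12+8+9+6+2 = 42
… (46 more)
The minimum is 26.
One optimal route: HQ → R3 → H6 → S5 → A1 → N4 → HQ (or its reverse).

Shortest round trip = 26 miles.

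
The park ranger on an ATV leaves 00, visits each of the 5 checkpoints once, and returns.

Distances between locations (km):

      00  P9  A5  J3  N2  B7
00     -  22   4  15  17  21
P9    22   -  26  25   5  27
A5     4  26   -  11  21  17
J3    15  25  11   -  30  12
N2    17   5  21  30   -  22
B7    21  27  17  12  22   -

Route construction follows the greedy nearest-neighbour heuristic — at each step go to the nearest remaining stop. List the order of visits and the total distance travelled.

00 → [A5:4 / J3:15 / N2:17 / B7:21 / P9:22] → A5 (4)
A5 → [J3:11 / B7:17 / N2:21 / P9:26] → J3 (11)
J3 → [B7:12 / P9:25 / N2:30] → B7 (12)
B7 → [N2:22 / P9:27] → N2 (22)
N2 → [P9:5] → P9 (5)
Return P9→00: 22.
Total = 4 + 11 + 12 + 22 + 5 + 22 = 76.

Nearest-neighbour total = 76 km; route 00 → A5 → J3 → B7 → N2 → P9 → 00.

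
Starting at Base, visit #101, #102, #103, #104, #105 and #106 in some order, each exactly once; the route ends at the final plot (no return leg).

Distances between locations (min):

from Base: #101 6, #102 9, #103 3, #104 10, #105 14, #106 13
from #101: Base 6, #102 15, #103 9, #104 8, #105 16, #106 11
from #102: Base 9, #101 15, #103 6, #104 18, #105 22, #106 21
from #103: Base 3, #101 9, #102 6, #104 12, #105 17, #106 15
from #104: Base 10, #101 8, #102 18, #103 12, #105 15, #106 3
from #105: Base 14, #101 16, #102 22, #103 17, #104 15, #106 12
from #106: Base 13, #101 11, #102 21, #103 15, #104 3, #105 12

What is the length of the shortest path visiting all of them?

There are 6! = 720 possible orderings.
Base - #101 - #102 - #103 - #104 - #105 - #106: 6+15+6+12+15+12 = 66
Base - #101 - #102 - #103 - #104 - #106 - #105: 6+15+6+12+3+12 = 54
Base - #101 - #102 - #103 - #105 - #104 - #106: 6+15+6+17+15+3 = 62
Base - #101 - #102 - #103 - #105 - #106 - #104: 6+15+6+17+12+3 = 59
Base - #101 - #102 - #103 - #106 - #104 - #105: 6+15+6+15+3+15 = 60
Base - #101 - #102 - #103 - #106 - #105 - #104: 6+15+6+15+12+15 = 69
Base - #101 - #102 - #104 - #103 - #105 - #106: 6+15+18+12+17+12 = 80
Base - #101 - #102 - #104 - #103 - #106 - #105: 6+15+18+12+15+12 = 78
… (712 more)
Base - #102 - #103 - #101 - #104 - #106 - #105: 9+6+9+8+3+12 = 47  ← best
The minimum is 47.
One shortest path: Base → #102 → #103 → #101 → #104 → #106 → #105.

47 min — the minimum one-way total.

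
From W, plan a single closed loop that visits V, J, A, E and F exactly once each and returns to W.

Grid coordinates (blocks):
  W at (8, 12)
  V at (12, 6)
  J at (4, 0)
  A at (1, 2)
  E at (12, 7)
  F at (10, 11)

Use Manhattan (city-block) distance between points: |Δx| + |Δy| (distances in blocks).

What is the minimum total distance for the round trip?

46 blocks — the shortest possible round trip.

W-V-J-A-E-F-W: 10+14+5+16+6+3 = 54
W-V-J-A-F-E-W: 10+14+5+18+6+9 = 62
W-V-J-E-A-F-W: 10+14+15+16+18+3 = 76
W-V-J-E-F-A-W: 10+14+15+6+18+17 = 80
W-V-J-F-A-E-W: 10+14+17+18+16+9 = 84
W-V-J-F-E-A-W: 10+14+17+6+16+17 = 80
W-V-A-J-E-F-W: 10+15+5+15+6+3 = 54
W-V-A-J-F-E-W: 10+15+5+17+6+9 = 62
W-V-A-E-J-F-W: 10+15+16+15+17+3 = 76
W-V-A-E-F-J-W: 10+15+16+6+17+16 = 80
W-V-A-F-J-E-W: 10+15+18+17+15+9 = 84
W-V-A-F-E-J-W: 10+15+18+6+15+16 = 80
W-V-E-J-A-F-W: 10+1+15+5+18+3 = 52
W-V-E-J-F-A-W: 10+1+15+17+18+17 = 78
… (46 more)
W-J-A-V-E-F-W: 16+5+15+1+6+3 = 46  ← best
The minimum is 46.
One optimal route: W → J → A → V → E → F → W (or its reverse).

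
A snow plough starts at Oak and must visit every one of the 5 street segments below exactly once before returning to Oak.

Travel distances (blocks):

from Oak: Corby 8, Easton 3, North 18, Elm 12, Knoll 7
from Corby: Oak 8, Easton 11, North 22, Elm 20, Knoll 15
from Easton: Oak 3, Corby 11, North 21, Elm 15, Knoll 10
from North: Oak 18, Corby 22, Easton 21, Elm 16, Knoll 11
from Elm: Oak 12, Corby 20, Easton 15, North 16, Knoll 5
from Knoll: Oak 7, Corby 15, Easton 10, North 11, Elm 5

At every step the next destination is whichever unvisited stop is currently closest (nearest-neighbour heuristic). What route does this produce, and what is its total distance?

Total distance 64 blocks via the nearest-neighbour route Oak → Easton → Knoll → Elm → North → Corby → Oak.

At Oak the remaining stops are Easton 3, Knoll 7, Corby 8, Elm 12, North 18; go to Easton.
At Easton the remaining stops are Knoll 10, Corby 11, Elm 15, North 21; go to Knoll.
At Knoll the remaining stops are Elm 5, North 11, Corby 15; go to Elm.
At Elm the remaining stops are North 16, Corby 20; go to North.
At North the remaining stops are Corby 22; go to Corby.
Return Corby→Oak: 8.
Total = 3 + 10 + 5 + 16 + 22 + 8 = 64.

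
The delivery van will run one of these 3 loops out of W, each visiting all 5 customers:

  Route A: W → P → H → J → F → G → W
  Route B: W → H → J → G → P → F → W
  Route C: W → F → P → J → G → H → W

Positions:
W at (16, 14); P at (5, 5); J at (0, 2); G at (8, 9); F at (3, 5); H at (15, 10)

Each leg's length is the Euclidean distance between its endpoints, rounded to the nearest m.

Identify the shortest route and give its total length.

Route A: 14 + 11 + 17 + 4 + 6 + 9 = 61
Route B: 4 + 17 + 11 + 5 + 2 + 16 = 55
Route C: 16 + 2 + 6 + 11 + 7 + 4 = 46

46 m — Route C is the shortest.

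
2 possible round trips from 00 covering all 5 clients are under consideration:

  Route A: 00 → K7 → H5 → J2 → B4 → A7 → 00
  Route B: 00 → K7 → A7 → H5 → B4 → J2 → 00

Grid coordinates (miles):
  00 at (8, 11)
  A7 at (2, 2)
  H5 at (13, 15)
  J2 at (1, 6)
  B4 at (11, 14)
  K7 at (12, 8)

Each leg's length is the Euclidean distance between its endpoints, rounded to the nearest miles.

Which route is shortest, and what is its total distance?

Route A: 5 + 7 + 15 + 13 + 15 + 11 = 66
Route B: 5 + 12 + 17 + 2 + 13 + 9 = 58

Shortest is Route B, total 58 miles.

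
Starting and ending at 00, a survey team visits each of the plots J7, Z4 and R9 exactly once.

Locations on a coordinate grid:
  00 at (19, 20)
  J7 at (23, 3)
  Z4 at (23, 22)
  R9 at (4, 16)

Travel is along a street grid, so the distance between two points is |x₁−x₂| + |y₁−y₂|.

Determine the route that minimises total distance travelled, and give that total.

00-J7-Z4-R9-00: 21+19+25+19 = 84
00-J7-R9-Z4-00: 21+32+25+6 = 84
00-Z4-J7-R9-00: 6+19+32+19 = 76
The minimum is 76.
One optimal route: 00 → Z4 → J7 → R9 → 00 (or its reverse).

Minimum total distance: 76.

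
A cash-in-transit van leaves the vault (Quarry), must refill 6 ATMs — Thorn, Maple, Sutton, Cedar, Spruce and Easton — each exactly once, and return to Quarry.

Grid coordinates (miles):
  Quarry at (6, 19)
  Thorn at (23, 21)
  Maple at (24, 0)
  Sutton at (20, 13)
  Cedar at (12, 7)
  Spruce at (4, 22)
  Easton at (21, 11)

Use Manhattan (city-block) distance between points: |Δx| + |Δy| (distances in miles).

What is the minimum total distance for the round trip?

With 6 stops there are 6!/2 = 360 distinct round trips (a route and its reverse cost the same).
Quarry→Thorn→Maple→Sutton→Cedar→Spruce→Easton→Quarry: 19+22+17+14+23+28+23 = 146
Quarry→Thorn→Maple→Sutton→Cedar→Easton→Spruce→Quarry: 19+22+17+14+13+28+5 = 118
Quarry→Thorn→Maple→Sutton→Spruce→Cedar→Easton→Quarry: 19+22+17+25+23+13+23 = 142
Quarry→Thorn→Maple→Sutton→Spruce→Easton→Cedar→Quarry: 19+22+17+25+28+13+18 = 142
Quarry→Thorn→Maple→Sutton→Easton→Cedar→Spruce→Quarry: 19+22+17+3+13+23+5 = 102
Quarry→Thorn→Maple→Sutton→Easton→Spruce→Cedar→Quarry: 19+22+17+3+28+23+18 = 130
Quarry→Thorn→Maple→Cedar→Sutton→Spruce→Easton→Quarry: 19+22+19+14+25+28+23 = 150
Quarry→Thorn→Maple→Cedar→Sutton→Easton→Spruce→Quarry: 19+22+19+14+3+28+5 = 110
… (352 more)
Quarry→Cedar→Maple→Easton→Sutton→Thorn→Spruce→Quarry: 18+19+14+3+11+20+5 = 90  ← best
The minimum is 90.
One optimal route: Quarry → Cedar → Maple → Easton → Sutton → Thorn → Spruce → Quarry (or its reverse).

Shortest round trip = 90 miles.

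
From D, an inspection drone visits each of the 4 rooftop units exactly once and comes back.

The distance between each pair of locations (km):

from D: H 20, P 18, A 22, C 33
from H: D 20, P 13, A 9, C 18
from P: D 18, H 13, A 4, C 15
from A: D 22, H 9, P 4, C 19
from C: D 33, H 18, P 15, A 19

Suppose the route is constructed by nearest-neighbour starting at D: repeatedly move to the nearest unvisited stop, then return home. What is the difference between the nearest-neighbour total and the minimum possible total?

Excess over optimum: 3 km.

From D: P=18, H=20, A=22, C=33 → choose P (18).
From P: A=4, H=13, C=15 → choose A (4).
From A: H=9, C=19 → choose H (9).
From H: C=18 → choose C (18).
NN route D → P → A → H → C → D costs 82.
Optimal: D → H → C → P → A → D costs 79 (by enumerating all 12 distinct tours).
Excess = 82 − 79 = 3.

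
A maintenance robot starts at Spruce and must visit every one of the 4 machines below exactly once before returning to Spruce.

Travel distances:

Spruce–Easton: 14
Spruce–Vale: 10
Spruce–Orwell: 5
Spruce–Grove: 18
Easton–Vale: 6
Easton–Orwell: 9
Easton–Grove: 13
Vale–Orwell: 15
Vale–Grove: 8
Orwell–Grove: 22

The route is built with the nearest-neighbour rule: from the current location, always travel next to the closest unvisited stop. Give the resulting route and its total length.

At Spruce the remaining stops are Orwell 5, Vale 10, Easton 14, Grove 18; go to Orwell.
At Orwell the remaining stops are Easton 9, Vale 15, Grove 22; go to Easton.
At Easton the remaining stops are Vale 6, Grove 13; go to Vale.
At Vale the remaining stops are Grove 8; go to Grove.
Return Grove→Spruce: 18.
Total = 5 + 9 + 6 + 8 + 18 = 46.

46 along Spruce → Orwell → Easton → Vale → Grove → Spruce.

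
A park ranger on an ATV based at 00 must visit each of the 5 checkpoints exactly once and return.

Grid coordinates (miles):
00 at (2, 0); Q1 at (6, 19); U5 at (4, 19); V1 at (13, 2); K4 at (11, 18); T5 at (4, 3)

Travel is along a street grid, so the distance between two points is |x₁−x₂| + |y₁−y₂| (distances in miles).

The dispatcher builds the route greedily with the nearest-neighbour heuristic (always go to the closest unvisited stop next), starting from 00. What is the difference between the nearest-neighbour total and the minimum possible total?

From 00: T5=5, V1=13, U5=21, Q1=23, K4=27 → choose T5 (5).
From T5: V1=10, U5=16, Q1=18, K4=22 → choose V1 (10).
From V1: K4=18, Q1=24, U5=26 → choose K4 (18).
From K4: Q1=6, U5=8 → choose Q1 (6).
From Q1: U5=2 → choose U5 (2).
NN route 00 → T5 → V1 → K4 → Q1 → U5 → 00 costs 62.
Optimal: 00 → V1 → K4 → Q1 → U5 → T5 → 00 costs 60 (by enumerating all 60 distinct tours).
Excess = 62 − 60 = 2.

2 miles longer than the optimal tour.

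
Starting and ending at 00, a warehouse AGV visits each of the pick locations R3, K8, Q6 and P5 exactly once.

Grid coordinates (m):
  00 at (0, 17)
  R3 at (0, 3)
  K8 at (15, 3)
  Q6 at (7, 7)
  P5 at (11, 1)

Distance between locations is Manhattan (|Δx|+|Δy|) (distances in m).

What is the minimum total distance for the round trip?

There are 12 distinct closed tours to check (reversals are equivalent).
00 - R3 - K8 - Q6 - P5 - 00: 14+15+12+10+27 = 78
00 - R3 - K8 - P5 - Q6 - 00: 14+15+6+10+17 = 62
00 - R3 - Q6 - K8 - P5 - 00: 14+11+12+6+27 = 70
00 - R3 - Q6 - P5 - K8 - 00: 14+11+10+6+29 = 70
00 - R3 - P5 - K8 - Q6 - 00: 14+13+6+12+17 = 62
00 - R3 - P5 - Q6 - K8 - 00: 14+13+10+12+29 = 78
00 - K8 - R3 - Q6 - P5 - 00: 29+15+11+10+27 = 92
00 - K8 - R3 - P5 - Q6 - 00: 29+15+13+10+17 = 84
00 - K8 - Q6 - R3 - P5 - 00: 29+12+11+13+27 = 92
00 - K8 - P5 - R3 - Q6 - 00: 29+6+13+11+17 = 76
00 - Q6 - R3 - K8 - P5 - 00: 17+11+15+6+27 = 76
00 - Q6 - K8 - R3 - P5 - 00: 17+12+15+13+27 = 84
The minimum is 62.
One optimal route: 00 → R3 → K8 → P5 → Q6 → 00 (or its reverse).

Shortest round trip = 62 m.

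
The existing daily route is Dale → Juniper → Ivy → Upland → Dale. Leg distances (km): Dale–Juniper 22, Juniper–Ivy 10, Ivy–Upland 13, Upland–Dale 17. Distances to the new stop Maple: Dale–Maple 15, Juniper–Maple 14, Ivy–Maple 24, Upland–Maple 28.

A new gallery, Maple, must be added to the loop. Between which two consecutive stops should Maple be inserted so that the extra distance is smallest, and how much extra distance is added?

Insertion cost between consecutive stops i–j is d(i,Maple) + d(Maple,j) − d(i,j):
  between Dale and Juniper: 15 + 14 − 22 = 7
  between Juniper and Ivy: 14 + 24 − 10 = 28
  between Ivy and Upland: 24 + 28 − 13 = 39
  between Upland and Dale: 28 + 15 − 17 = 26
Cheapest insertion is between Dale and Juniper, adding 7.
New total = 62 + 7 = 69.

Adding 7 km by placing Maple on the Dale–Juniper leg.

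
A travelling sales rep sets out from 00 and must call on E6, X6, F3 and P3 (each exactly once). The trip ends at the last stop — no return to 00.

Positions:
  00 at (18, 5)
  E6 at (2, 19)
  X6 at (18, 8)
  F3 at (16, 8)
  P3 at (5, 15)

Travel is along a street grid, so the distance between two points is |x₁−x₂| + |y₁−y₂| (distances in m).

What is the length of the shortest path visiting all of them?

There are 4! = 24 possible orderings.
00 - E6 - X6 - F3 - P3: 30+27+2+18 = 77
00 - E6 - X6 - P3 - F3: 30+27+20+18 = 95
00 - E6 - F3 - X6 - P3: 30+25+2+20 = 77
00 - E6 - F3 - P3 - X6: 30+25+18+20 = 93
00 - E6 - P3 - X6 - F3: 30+7+20+2 = 59
00 - E6 - P3 - F3 - X6: 30+7+18+2 = 57
00 - X6 - E6 - F3 - P3: 3+27+25+18 = 73
00 - X6 - E6 - P3 - F3: 3+27+7+18 = 55
00 - X6 - F3 - E6 - P3: 3+2+25+7 = 37
00 - X6 - F3 - P3 - E6: 3+2+18+7 = 30
00 - X6 - P3 - E6 - F3: 3+20+7+25 = 55
00 - X6 - P3 - F3 - E6: 3+20+18+25 = 66
00 - F3 - E6 - X6 - P3: 5+25+27+20 = 77
00 - F3 - E6 - P3 - X6: 5+25+7+20 = 57
… (10 more)
The minimum is 30.
One shortest path: 00 → X6 → F3 → P3 → E6.

Minimum one-way distance = 30 m.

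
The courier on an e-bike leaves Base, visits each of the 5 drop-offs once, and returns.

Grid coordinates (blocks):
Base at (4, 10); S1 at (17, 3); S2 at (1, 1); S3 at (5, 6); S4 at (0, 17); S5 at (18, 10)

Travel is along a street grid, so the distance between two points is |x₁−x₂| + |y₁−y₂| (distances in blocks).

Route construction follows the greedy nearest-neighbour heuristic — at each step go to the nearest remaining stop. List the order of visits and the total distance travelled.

84 blocks along Base → S3 → S2 → S4 → S5 → S1 → Base.

From Base: distances to unvisited — S3=5, S4=11, S2=12, S5=14, S1=20. Nearest is S3 (5).
From S3: distances to unvisited — S2=9, S1=15, S4=16, S5=17. Nearest is S2 (9).
From S2: distances to unvisited — S4=17, S1=18, S5=26. Nearest is S4 (17).
From S4: distances to unvisited — S5=25, S1=31. Nearest is S5 (25).
From S5: distances to unvisited — S1=8. Nearest is S1 (8).
Return S1→Base: 20.
Total = 5 + 9 + 17 + 25 + 8 + 20 = 84.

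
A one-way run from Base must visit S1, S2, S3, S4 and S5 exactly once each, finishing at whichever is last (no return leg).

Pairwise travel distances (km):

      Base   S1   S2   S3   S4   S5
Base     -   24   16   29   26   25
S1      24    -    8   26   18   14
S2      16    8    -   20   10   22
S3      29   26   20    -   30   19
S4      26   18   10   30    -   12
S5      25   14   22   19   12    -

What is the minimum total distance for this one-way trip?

Minimum one-way distance = 73 km.

There are 5! = 120 possible orderings.
Base → S1 → S2 → S3 → S4 → S5: 24+8+20+30+12 = 94
Base → S1 → S2 → S3 → S5 → S4: 24+8+20+19+12 = 83
Base → S1 → S2 → S4 → S3 → S5: 24+8+10+30+19 = 91
Base → S1 → S2 → S4 → S5 → S3: 24+8+10+12+19 = 73
Base → S1 → S2 → S5 → S3 → S4: 24+8+22+19+30 = 103
Base → S1 → S2 → S5 → S4 → S3: 24+8+22+12+30 = 96
Base → S1 → S3 → S2 → S4 → S5: 24+26+20+10+12 = 92
Base → S1 → S3 → S2 → S5 → S4: 24+26+20+22+12 = 104
Base → S1 → S3 → S4 → S2 → S5: 24+26+30+10+22 = 112
Base → S1 → S3 → S4 → S5 → S2: 24+26+30+12+22 = 114
Base → S1 → S3 → S5 → S2 → S4: 24+26+19+22+10 = 101
Base → S1 → S3 → S5 → S4 → S2: 24+26+19+12+10 = 91
Base → S1 → S4 → S2 → S3 → S5: 24+18+10+20+19 = 91
Base → S1 → S4 → S2 → S5 → S3: 24+18+10+22+19 = 93
… (106 more)
The minimum is 73.
One shortest path: Base → S1 → S2 → S4 → S5 → S3.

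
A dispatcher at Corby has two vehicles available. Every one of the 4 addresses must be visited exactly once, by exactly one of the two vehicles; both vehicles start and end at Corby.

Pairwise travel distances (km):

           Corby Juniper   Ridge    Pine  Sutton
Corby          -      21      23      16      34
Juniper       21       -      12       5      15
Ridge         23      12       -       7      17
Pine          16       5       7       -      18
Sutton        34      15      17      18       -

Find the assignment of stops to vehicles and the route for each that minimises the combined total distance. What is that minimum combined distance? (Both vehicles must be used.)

108 km — the smallest possible combined total.

Try each way of splitting the stops between the two vehicles (each non-empty) and, for each split, find the best tour for each vehicle:
  {Juniper} + {Ridge, Pine, Sutton}: 42 + 74 = 116
  {Ridge} + {Juniper, Pine, Sutton}: 46 + 70 = 116
  {Juniper, Ridge} + {Pine, Sutton}: 56 + 68 = 124
  {Pine} + {Juniper, Ridge, Sutton}: 32 + 76 = 108
  {Juniper, Pine} + {Ridge, Sutton}: 42 + 74 = 116
  {Ridge, Pine} + {Juniper, Sutton}: 46 + 70 = 116
  … (7 splits in total)
Best: vehicle 1 Corby → Pine → Corby = 32; vehicle 2 Corby → Juniper → Sutton → Ridge → Corby = 76; combined 108.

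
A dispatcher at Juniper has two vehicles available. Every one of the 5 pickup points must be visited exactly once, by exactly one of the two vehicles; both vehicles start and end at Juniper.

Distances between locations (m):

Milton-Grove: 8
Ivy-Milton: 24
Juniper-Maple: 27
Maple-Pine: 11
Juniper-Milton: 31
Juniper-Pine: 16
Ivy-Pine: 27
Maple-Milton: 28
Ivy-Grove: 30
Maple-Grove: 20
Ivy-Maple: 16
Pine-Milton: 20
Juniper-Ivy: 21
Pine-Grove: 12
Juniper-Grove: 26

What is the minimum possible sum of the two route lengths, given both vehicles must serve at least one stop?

Check every non-empty split of the stops between the two vehicles; for each half take its own optimal tour:
  {Ivy} + {Maple, Pine, Milton, Grove}: 42 + 86 = 128
  {Maple} + {Ivy, Pine, Milton, Grove}: 54 + 81 = 135
  {Ivy, Maple} + {Pine, Milton, Grove}: 64 + 67 = 131
  {Pine} + {Ivy, Maple, Milton, Grove}: 32 + 96 = 128
  {Ivy, Pine} + {Maple, Milton, Grove}: 64 + 86 = 150
  {Maple, Pine} + {Ivy, Milton, Grove}: 54 + 79 = 133
  … (15 splits in total)
Best: vehicle 1 Juniper → Ivy → Juniper = 42; vehicle 2 Juniper → Pine → Maple → Grove → Milton → Juniper = 86; combined 128.

128 m — the smallest possible combined total.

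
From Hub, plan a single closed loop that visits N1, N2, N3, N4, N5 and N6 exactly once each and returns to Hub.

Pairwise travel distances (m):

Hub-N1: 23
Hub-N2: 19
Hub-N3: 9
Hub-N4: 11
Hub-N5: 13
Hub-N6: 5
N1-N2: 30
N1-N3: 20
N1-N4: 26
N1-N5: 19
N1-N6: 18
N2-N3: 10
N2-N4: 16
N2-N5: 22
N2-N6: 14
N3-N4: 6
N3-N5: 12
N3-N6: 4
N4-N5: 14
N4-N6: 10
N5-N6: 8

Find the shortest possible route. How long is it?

Hub→N1→N2→N3→N4→N5→N6→Hub: 23+30+10+6+14+8+5 = 96
Hub→N1→N2→N3→N4→N6→N5→Hub: 23+30+10+6+10+8+13 = 100
Hub→N1→N2→N3→N5→N4→N6→Hub: 23+30+10+12+14+10+5 = 104
Hub→N1→N2→N3→N5→N6→N4→Hub: 23+30+10+12+8+10+11 = 104
Hub→N1→N2→N3→N6→N4→N5→Hub: 23+30+10+4+10+14+13 = 104
Hub→N1→N2→N3→N6→N5→N4→Hub: 23+30+10+4+8+14+11 = 100
Hub→N1→N2→N4→N3→N5→N6→Hub: 23+30+16+6+12+8+5 = 100
Hub→N1→N2→N4→N3→N6→N5→Hub: 23+30+16+6+4+8+13 = 100
… (352 more)
Hub→N4→N2→N3→N1→N5→N6→Hub: 11+16+10+20+19+8+5 = 89  ← best
The minimum is 89.
One optimal route: Hub → N4 → N2 → N3 → N1 → N5 → N6 → Hub (or its reverse).

Shortest round trip = 89 m.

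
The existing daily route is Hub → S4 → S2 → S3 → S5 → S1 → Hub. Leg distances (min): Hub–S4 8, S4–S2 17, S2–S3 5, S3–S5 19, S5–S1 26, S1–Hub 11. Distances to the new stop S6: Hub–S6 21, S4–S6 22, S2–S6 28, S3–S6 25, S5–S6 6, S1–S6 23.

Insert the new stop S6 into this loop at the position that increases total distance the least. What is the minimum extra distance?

Adding 3 min by placing S6 on the S5–S1 leg.

Insertion cost between consecutive stops i–j is d(i,S6) + d(S6,j) − d(i,j):
  between Hub and S4: 21 + 22 − 8 = 35
  between S4 and S2: 22 + 28 − 17 = 33
  between S2 and S3: 28 + 25 − 5 = 48
  between S3 and S5: 25 + 6 − 19 = 12
  between S5 and S1: 6 + 23 − 26 = 3
  between S1 and Hub: 23 + 21 − 11 = 33
Cheapest insertion is between S5 and S1, adding 3.
New total = 86 + 3 = 89.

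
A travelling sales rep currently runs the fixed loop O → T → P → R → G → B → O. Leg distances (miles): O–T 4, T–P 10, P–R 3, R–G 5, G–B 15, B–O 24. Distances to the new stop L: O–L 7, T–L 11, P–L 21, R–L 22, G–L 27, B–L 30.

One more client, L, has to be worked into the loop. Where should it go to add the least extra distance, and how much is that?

Minimum extra distance: 13 miles, inserting L between B and O.

Insertion cost between consecutive stops i–j is d(i,L) + d(L,j) − d(i,j):
  between O and T: 7 + 11 − 4 = 14
  between T and P: 11 + 21 − 10 = 22
  between P and R: 21 + 22 − 3 = 40
  between R and G: 22 + 27 − 5 = 44
  between G and B: 27 + 30 − 15 = 42
  between B and O: 30 + 7 − 24 = 13
Cheapest insertion is between B and O, adding 13.
New total = 61 + 13 = 74.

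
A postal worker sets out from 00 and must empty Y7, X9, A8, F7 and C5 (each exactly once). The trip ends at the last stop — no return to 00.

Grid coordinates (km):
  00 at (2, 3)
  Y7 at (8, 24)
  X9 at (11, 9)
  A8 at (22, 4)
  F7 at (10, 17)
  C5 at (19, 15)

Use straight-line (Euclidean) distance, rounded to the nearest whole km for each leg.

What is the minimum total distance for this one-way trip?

Shortest open route: 50 km.

There are 5! = 120 possible orderings.
00→Y7→X9→A8→F7→C5: 22+15+12+18+9 = 76
00→Y7→X9→A8→C5→F7: 22+15+12+11+9 = 69
00→Y7→X9→F7→A8→C5: 22+15+8+18+11 = 74
00→Y7→X9→F7→C5→A8: 22+15+8+9+11 = 65
00→Y7→X9→C5→A8→F7: 22+15+10+11+18 = 76
00→Y7→X9→C5→F7→A8: 22+15+10+9+18 = 74
00→Y7→A8→X9→F7→C5: 22+24+12+8+9 = 75
00→Y7→A8→X9→C5→F7: 22+24+12+10+9 = 77
00→Y7→A8→F7→X9→C5: 22+24+18+8+10 = 82
00→Y7→A8→F7→C5→X9: 22+24+18+9+10 = 83
00→Y7→A8→C5→X9→F7: 22+24+11+10+8 = 75
00→Y7→A8→C5→F7→X9: 22+24+11+9+8 = 74
00→Y7→F7→X9→A8→C5: 22+7+8+12+11 = 60
00→Y7→F7→X9→C5→A8: 22+7+8+10+11 = 58
… (106 more)
00→X9→A8→C5→F7→Y7: 11+12+11+9+7 = 50  ← best
The minimum is 50.
One shortest path: 00 → X9 → A8 → C5 → F7 → Y7.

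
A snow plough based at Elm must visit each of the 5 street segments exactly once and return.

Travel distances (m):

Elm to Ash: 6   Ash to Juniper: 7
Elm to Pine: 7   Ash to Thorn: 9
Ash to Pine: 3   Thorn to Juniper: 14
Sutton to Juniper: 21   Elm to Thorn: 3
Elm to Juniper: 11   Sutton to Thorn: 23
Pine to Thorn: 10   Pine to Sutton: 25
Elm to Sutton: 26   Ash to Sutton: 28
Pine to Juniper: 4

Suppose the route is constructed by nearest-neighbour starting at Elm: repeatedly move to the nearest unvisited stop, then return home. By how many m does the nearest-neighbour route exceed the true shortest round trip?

Elm: Thorn=3, Ash=6, Pine=7, Juniper=11, Sutton=26 ⇒ Thorn
Thorn: Ash=9, Pine=10, Juniper=14, Sutton=23 ⇒ Ash
Ash: Pine=3, Juniper=7, Sutton=28 ⇒ Pine
Pine: Juniper=4, Sutton=25 ⇒ Juniper
Juniper: Sutton=21 ⇒ Sutton
NN route Elm → Thorn → Ash → Pine → Juniper → Sutton → Elm costs 66.
Optimal: Elm → Ash → Pine → Juniper → Sutton → Thorn → Elm costs 60 (by enumerating all 60 distinct tours).
Excess = 66 − 60 = 6.

The nearest-neighbour route is 6 m longer than optimal.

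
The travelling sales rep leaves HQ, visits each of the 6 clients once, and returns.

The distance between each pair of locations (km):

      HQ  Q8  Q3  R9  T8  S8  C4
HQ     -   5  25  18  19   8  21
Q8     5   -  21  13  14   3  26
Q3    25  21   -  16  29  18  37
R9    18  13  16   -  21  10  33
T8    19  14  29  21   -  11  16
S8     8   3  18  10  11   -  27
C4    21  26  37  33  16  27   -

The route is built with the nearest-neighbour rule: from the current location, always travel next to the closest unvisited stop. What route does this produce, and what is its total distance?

From HQ: distances to unvisited — Q8=5, S8=8, R9=18, T8=19, C4=21, Q3=25. Nearest is Q8 (5).
From Q8: distances to unvisited — S8=3, R9=13, T8=14, Q3=21, C4=26. Nearest is S8 (3).
From S8: distances to unvisited — R9=10, T8=11, Q3=18, C4=27. Nearest is R9 (10).
From R9: distances to unvisited — Q3=16, T8=21, C4=33. Nearest is Q3 (16).
From Q3: distances to unvisited — T8=29, C4=37. Nearest is T8 (29).
From T8: distances to unvisited — C4=16. Nearest is C4 (16).
Return C4→HQ: 21.
Total = 5 + 3 + 10 + 16 + 29 + 16 + 21 = 100.

Total distance 100 km via the nearest-neighbour route HQ → Q8 → S8 → R9 → Q3 → T8 → C4 → HQ.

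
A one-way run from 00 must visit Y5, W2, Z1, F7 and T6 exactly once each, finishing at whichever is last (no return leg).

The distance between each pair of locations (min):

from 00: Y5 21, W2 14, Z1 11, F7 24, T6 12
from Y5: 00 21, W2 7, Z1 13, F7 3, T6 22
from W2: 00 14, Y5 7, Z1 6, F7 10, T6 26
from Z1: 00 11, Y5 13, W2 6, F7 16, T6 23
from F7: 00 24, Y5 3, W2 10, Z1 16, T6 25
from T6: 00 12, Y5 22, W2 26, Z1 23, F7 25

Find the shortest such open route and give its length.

51 min — the minimum one-way total.

There are 5! = 120 possible orderings.
00 → Y5 → W2 → Z1 → F7 → T6: 21+7+6+16+25 = 75
00 → Y5 → W2 → Z1 → T6 → F7: 21+7+6+23+25 = 82
00 → Y5 → W2 → F7 → Z1 → T6: 21+7+10+16+23 = 77
00 → Y5 → W2 → F7 → T6 → Z1: 21+7+10+25+23 = 86
00 → Y5 → W2 → T6 → Z1 → F7: 21+7+26+23+16 = 93
00 → Y5 → W2 → T6 → F7 → Z1: 21+7+26+25+16 = 95
00 → Y5 → Z1 → W2 → F7 → T6: 21+13+6+10+25 = 75
00 → Y5 → Z1 → W2 → T6 → F7: 21+13+6+26+25 = 91
00 → Y5 → Z1 → F7 → W2 → T6: 21+13+16+10+26 = 86
00 → Y5 → Z1 → F7 → T6 → W2: 21+13+16+25+26 = 101
00 → Y5 → Z1 → T6 → W2 → F7: 21+13+23+26+10 = 93
00 → Y5 → Z1 → T6 → F7 → W2: 21+13+23+25+10 = 92
00 → Y5 → F7 → W2 → Z1 → T6: 21+3+10+6+23 = 63
00 → Y5 → F7 → W2 → T6 → Z1: 21+3+10+26+23 = 83
… (106 more)
00 → T6 → Z1 → W2 → Y5 → F7: 12+23+6+7+3 = 51  ← best
The minimum is 51.
One shortest path: 00 → T6 → Z1 → W2 → Y5 → F7.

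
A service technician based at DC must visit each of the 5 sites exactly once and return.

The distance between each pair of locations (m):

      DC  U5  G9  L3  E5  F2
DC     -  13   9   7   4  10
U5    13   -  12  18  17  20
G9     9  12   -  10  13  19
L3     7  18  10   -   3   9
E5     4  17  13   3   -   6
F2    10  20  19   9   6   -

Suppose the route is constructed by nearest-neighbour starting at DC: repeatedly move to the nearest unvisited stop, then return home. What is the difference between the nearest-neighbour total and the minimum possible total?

The nearest-neighbour route is 6 m longer than optimal.

From DC: E5=4, L3=7, G9=9, F2=10, U5=13 → choose E5 (4).
From E5: L3=3, F2=6, G9=13, U5=17 → choose L3 (3).
From L3: F2=9, G9=10, U5=18 → choose F2 (9).
From F2: G9=19, U5=20 → choose G9 (19).
From G9: U5=12 → choose U5 (12).
NN route DC → E5 → L3 → F2 → G9 → U5 → DC costs 60.
Optimal: DC → U5 → G9 → L3 → E5 → F2 → DC costs 54 (by enumerating all 60 distinct tours).
Excess = 60 − 54 = 6.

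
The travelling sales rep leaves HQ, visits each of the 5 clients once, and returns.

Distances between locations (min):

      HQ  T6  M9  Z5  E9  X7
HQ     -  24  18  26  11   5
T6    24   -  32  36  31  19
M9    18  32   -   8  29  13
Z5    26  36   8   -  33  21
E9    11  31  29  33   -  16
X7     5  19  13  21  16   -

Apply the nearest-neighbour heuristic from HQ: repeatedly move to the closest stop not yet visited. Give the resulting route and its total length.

From HQ: distances to unvisited — X7=5, E9=11, M9=18, T6=24, Z5=26. Nearest is X7 (5).
From X7: distances to unvisited — M9=13, E9=16, T6=19, Z5=21. Nearest is M9 (13).
From M9: distances to unvisited — Z5=8, E9=29, T6=32. Nearest is Z5 (8).
From Z5: distances to unvisited — E9=33, T6=36. Nearest is E9 (33).
From E9: distances to unvisited — T6=31. Nearest is T6 (31).
Return T6→HQ: 24.
Total = 5 + 13 + 8 + 33 + 31 + 24 = 114.

114 min along HQ → X7 → M9 → Z5 → E9 → T6 → HQ.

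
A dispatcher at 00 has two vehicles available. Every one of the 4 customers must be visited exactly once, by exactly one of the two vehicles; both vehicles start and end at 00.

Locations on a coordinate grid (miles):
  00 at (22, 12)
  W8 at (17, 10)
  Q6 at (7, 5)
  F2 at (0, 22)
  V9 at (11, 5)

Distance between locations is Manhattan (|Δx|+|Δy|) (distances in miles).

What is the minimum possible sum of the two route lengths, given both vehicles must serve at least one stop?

There are 2^3 − 1 = 7 ways to divide the 4 stops into two non-empty groups. For each, the best each vehicle can do is its own shortest tour through its group:
  {W8} + {Q6, F2, V9}: 14 + 78 = 92
  {Q6} + {W8, F2, V9}: 44 + 78 = 122
  {W8, Q6} + {F2, V9}: 44 + 78 = 122
  {F2} + {W8, Q6, V9}: 64 + 44 = 108
  {W8, F2} + {Q6, V9}: 68 + 44 = 112
  {Q6, F2} + {W8, V9}: 78 + 36 = 114
  … (7 splits in total)
Best: vehicle 1 00 → W8 → 00 = 14; vehicle 2 00 → F2 → Q6 → V9 → 00 = 78; combined 92.

Minimum combined distance: 92 miles.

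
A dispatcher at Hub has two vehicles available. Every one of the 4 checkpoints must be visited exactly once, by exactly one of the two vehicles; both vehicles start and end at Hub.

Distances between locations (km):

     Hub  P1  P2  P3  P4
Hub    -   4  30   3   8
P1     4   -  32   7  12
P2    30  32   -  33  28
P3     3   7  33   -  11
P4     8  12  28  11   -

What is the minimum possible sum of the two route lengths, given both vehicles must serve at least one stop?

There are 2^3 − 1 = 7 ways to divide the 4 stops into two non-empty groups. For each, the best each vehicle can do is its own shortest tour through its group:
  {P1} + {P2, P3, P4}: 8 + 72 = 80
  {P2} + {P1, P3, P4}: 60 + 30 = 90
  {P1, P2} + {P3, P4}: 66 + 22 = 88
  {P3} + {P1, P2, P4}: 6 + 72 = 78
  {P1, P3} + {P2, P4}: 14 + 66 = 80
  {P2, P3} + {P1, P4}: 66 + 24 = 90
  … (7 splits in total)
Best: vehicle 1 Hub → P3 → Hub = 6; vehicle 2 Hub → P1 → P2 → P4 → Hub = 72; combined 78.

78 km — the smallest possible combined total.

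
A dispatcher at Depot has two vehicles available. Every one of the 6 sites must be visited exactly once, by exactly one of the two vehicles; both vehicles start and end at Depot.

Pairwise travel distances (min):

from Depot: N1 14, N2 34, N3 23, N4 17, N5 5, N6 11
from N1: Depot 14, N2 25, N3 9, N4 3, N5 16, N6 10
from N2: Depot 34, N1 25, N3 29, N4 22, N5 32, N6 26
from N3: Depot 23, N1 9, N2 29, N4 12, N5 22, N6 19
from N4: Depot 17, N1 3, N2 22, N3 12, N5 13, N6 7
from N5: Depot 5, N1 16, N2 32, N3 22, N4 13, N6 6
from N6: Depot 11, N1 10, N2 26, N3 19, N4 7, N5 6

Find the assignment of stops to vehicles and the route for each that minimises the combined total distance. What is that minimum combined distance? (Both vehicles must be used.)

Minimum combined distance: 102 min.

There are 2^5 − 1 = 31 ways to divide the 6 stops into two non-empty groups. For each, the best each vehicle can do is its own shortest tour through its group:
  {N1} + {N2, N3, N4, N5, N6}: 28 + 92 = 120
  {N2} + {N1, N3, N4, N5, N6}: 68 + 53 = 121
  {N1, N2} + {N3, N4, N5, N6}: 73 + 53 = 126
  {N3} + {N1, N2, N4, N5, N6}: 46 + 76 = 122
  {N1, N3} + {N2, N4, N5, N6}: 46 + 74 = 120
  {N2, N3} + {N1, N4, N5, N6}: 86 + 35 = 121
  … (31 splits in total)
  {N5} + {N1, N2, N3, N4, N6}: 10 + 92 = 102  ← best
Best: vehicle 1 Depot → N5 → Depot = 10; vehicle 2 Depot → N1 → N3 → N2 → N4 → N6 → Depot = 92; combined 102.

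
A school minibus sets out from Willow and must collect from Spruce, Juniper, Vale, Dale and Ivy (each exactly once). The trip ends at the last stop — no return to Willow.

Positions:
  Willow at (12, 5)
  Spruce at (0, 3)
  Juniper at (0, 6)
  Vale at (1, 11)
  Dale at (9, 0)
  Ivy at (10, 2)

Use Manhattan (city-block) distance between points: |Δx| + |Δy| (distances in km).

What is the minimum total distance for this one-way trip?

There are 5! = 120 possible orderings.
Willow - Spruce - Juniper - Vale - Dale - Ivy: 14+3+6+19+3 = 45
Willow - Spruce - Juniper - Vale - Ivy - Dale: 14+3+6+18+3 = 44
Willow - Spruce - Juniper - Dale - Vale - Ivy: 14+3+15+19+18 = 69
Willow - Spruce - Juniper - Dale - Ivy - Vale: 14+3+15+3+18 = 53
Willow - Spruce - Juniper - Ivy - Vale - Dale: 14+3+14+18+19 = 68
Willow - Spruce - Juniper - Ivy - Dale - Vale: 14+3+14+3+19 = 53
Willow - Spruce - Vale - Juniper - Dale - Ivy: 14+9+6+15+3 = 47
Willow - Spruce - Vale - Juniper - Ivy - Dale: 14+9+6+14+3 = 46
Willow - Spruce - Vale - Dale - Juniper - Ivy: 14+9+19+15+14 = 71
Willow - Spruce - Vale - Dale - Ivy - Juniper: 14+9+19+3+14 = 59
Willow - Spruce - Vale - Ivy - Juniper - Dale: 14+9+18+14+15 = 70
Willow - Spruce - Vale - Ivy - Dale - Juniper: 14+9+18+3+15 = 59
Willow - Spruce - Dale - Juniper - Vale - Ivy: 14+12+15+6+18 = 65
Willow - Spruce - Dale - Juniper - Ivy - Vale: 14+12+15+14+18 = 73
… (106 more)
Willow - Ivy - Dale - Spruce - Juniper - Vale: 5+3+12+3+6 = 29  ← best
The minimum is 29.
One shortest path: Willow → Ivy → Dale → Spruce → Juniper → Vale.

29 km — the minimum one-way total.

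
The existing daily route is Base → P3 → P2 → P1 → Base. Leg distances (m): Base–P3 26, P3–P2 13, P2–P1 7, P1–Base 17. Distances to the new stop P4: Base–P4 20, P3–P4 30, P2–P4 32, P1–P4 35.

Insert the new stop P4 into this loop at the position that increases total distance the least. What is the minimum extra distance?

+24 m — insert P4 between Base and P3.

Insertion cost between consecutive stops i–j is d(i,P4) + d(P4,j) − d(i,j):
  between Base and P3: 20 + 30 − 26 = 24
  between P3 and P2: 30 + 32 − 13 = 49
  between P2 and P1: 32 + 35 − 7 = 60
  between P1 and Base: 35 + 20 − 17 = 38
Cheapest insertion is between Base and P3, adding 24.
New total = 63 + 24 = 87.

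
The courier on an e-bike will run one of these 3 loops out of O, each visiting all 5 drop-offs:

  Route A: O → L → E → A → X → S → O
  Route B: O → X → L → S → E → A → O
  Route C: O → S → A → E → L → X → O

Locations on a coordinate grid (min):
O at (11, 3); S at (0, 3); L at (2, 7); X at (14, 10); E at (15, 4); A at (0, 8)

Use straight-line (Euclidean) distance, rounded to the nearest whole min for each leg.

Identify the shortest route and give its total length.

Route A: 10 + 13 + 16 + 14 + 16 + 11 = 80
Route B: 8 + 12 + 4 + 15 + 16 + 12 = 67
Route C: 11 + 5 + 16 + 13 + 12 + 8 = 65

65 min — Route C is the shortest.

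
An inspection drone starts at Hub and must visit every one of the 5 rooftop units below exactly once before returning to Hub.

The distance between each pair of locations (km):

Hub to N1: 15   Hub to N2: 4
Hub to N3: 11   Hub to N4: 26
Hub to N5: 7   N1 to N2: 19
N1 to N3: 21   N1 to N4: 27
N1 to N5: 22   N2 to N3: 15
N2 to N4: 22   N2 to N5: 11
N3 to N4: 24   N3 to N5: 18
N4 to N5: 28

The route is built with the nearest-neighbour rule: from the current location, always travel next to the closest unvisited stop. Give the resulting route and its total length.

Hub → [N2:4 / N5:7 / N3:11 / N1:15 / N4:26] → N2 (4)
N2 → [N5:11 / N3:15 / N1:19 / N4:22] → N5 (11)
N5 → [N3:18 / N1:22 / N4:28] → N3 (18)
N3 → [N1:21 / N4:24] → N1 (21)
N1 → [N4:27] → N4 (27)
Return N4→Hub: 26.
Total = 4 + 11 + 18 + 21 + 27 + 26 = 107.

Total distance 107 km via the nearest-neighbour route Hub → N2 → N5 → N3 → N1 → N4 → Hub.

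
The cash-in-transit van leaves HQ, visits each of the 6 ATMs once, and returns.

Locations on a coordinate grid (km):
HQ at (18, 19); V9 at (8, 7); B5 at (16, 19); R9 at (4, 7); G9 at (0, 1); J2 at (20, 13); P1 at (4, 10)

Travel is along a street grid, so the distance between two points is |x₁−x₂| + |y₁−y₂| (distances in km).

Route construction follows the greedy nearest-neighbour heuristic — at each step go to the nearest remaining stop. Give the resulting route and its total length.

HQ → [B5:2 / J2:8 / V9:22 / P1:23 / R9:26 / G9:36] → B5 (2)
B5 → [J2:10 / V9:20 / P1:21 / R9:24 / G9:34] → J2 (10)
J2 → [V9:18 / P1:19 / R9:22 / G9:32] → V9 (18)
V9 → [R9:4 / P1:7 / G9:14] → R9 (4)
R9 → [P1:3 / G9:10] → P1 (3)
P1 → [G9:13] → G9 (13)
Return G9→HQ: 36.
Total = 2 + 10 + 18 + 4 + 3 + 13 + 36 = 86.

Nearest-neighbour total = 86 km; route HQ → B5 → J2 → V9 → R9 → P1 → G9 → HQ.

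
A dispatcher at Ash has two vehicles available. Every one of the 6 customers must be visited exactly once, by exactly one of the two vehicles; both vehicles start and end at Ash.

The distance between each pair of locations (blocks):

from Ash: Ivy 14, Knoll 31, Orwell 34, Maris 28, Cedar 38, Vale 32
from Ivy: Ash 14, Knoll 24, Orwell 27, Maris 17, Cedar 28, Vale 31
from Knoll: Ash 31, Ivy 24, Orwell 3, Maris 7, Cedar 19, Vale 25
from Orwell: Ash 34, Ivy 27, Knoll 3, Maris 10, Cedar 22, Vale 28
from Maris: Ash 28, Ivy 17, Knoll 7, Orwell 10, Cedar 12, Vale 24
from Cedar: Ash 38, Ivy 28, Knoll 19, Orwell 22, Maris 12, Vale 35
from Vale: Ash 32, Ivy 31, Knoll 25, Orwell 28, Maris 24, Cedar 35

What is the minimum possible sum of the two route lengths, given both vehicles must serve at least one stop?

Check every non-empty split of the stops between the two vehicles; for each half take its own optimal tour:
  {Ivy} + {Knoll, Orwell, Maris, Cedar, Vale}: 28 + 120 = 148
  {Knoll} + {Ivy, Orwell, Maris, Cedar, Vale}: 62 + 124 = 186
  {Ivy, Knoll} + {Orwell, Maris, Cedar, Vale}: 69 + 120 = 189
  {Orwell} + {Ivy, Knoll, Maris, Cedar, Vale}: 68 + 118 = 186
  {Ivy, Orwell} + {Knoll, Maris, Cedar, Vale}: 75 + 114 = 189
  {Knoll, Orwell} + {Ivy, Maris, Cedar, Vale}: 68 + 110 = 178
  … (31 splits in total)
Best: vehicle 1 Ash → Ivy → Ash = 28; vehicle 2 Ash → Cedar → Maris → Knoll → Orwell → Vale → Ash = 120; combined 148.

Minimum combined distance: 148 blocks.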